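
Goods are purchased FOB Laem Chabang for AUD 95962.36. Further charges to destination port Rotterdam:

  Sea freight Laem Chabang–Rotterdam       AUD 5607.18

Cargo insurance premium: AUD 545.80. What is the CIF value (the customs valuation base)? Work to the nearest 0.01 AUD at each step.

CIF value: AUD 102115.34

CIF = FOB price + freight + insurance
CIF = 95962.36 + 5607.18 + 545.80 = 102115.34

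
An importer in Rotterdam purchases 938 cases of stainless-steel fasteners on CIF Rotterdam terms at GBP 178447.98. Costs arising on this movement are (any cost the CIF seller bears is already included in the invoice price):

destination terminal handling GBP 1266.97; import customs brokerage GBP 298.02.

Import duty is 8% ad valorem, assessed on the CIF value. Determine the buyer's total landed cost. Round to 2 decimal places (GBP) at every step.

CIF: the seller pays costs through ocean freight and marine insurance to the destination port.
The CIF price already equals the CIF value: 178447.98
Import duty = 178447.98 × 8% = 14275.84
Buyer bears: destination terminal 1266.97 + brokerage 298.02 + duty 14275.84 = 15840.83
Landed cost = invoice 178447.98 + 15840.83 = 194288.81

Total landed cost: GBP 194288.81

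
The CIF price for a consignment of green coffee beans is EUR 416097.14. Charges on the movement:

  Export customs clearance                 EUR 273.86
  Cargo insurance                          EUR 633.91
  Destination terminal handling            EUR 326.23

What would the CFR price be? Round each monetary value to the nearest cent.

CFR price: EUR 415463.23

Not relevant to the conversion: export clearance — on the seller under both CIF and CFR; already in the CIF price and stays in the CFR price. destination terminal — on the buyer under both terms; not part of either seller's price.
From CIF to CFR, the seller no longer bears: insurance.
CFR price = 416097.14 − 633.91 = 415463.23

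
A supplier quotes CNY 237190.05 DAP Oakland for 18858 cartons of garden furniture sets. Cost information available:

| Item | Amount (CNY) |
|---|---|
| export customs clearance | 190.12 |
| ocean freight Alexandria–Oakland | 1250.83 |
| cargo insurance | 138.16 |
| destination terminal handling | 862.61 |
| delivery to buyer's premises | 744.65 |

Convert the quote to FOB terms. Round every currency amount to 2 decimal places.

Not relevant to the conversion: export clearance — on the seller under both DAP and FOB; already in the DAP price and stays in the FOB price.
From DAP to FOB, the seller no longer bears: freight, insurance, destination terminal, delivery.
FOB price = 237190.05 − 1250.83 − 138.16 − 862.61 − 744.65 = 234193.80

FOB price: CNY 234193.80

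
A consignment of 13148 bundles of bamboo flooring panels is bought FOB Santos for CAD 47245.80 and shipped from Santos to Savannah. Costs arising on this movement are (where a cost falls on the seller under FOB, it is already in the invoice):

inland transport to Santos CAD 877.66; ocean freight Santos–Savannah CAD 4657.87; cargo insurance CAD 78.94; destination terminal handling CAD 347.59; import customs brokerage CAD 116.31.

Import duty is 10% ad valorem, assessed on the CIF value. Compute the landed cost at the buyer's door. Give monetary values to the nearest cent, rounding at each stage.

Total landed cost: CAD 57644.77

FOB: the seller bears costs until goods are on board at the origin port; the buyer bears freight, insurance and all costs thereafter.
Already in the invoice (seller's account under FOB): inland to port — exclude.
CIF value = FOB price + freight + insurance = 47245.80 + 4657.87 + 78.94 = 51982.61
Import duty = 51982.61 × 10% = 5198.26
Buyer bears: freight 4657.87 + insurance 78.94 + destination terminal 347.59 + brokerage 116.31 + duty 5198.26 = 10398.97
Landed cost = invoice 47245.80 + 10398.97 = 57644.77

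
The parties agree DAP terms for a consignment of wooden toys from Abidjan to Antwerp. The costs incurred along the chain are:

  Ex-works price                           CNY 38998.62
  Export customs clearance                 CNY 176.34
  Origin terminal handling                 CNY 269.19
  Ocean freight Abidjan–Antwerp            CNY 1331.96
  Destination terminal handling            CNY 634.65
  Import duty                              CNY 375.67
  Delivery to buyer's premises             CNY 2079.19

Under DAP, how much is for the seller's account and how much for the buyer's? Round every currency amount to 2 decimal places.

Seller: CNY 43489.95; buyer: CNY 375.67

DAP: the seller bears all costs to the named destination except import duty and clearance.
Seller's account: goods 38998.62 + export clearance 176.34 + origin terminal 269.19 + freight 1331.96 + destination terminal 634.65 + delivery 2079.19 = 43489.95
Buyer's account: duty 375.67 = 375.67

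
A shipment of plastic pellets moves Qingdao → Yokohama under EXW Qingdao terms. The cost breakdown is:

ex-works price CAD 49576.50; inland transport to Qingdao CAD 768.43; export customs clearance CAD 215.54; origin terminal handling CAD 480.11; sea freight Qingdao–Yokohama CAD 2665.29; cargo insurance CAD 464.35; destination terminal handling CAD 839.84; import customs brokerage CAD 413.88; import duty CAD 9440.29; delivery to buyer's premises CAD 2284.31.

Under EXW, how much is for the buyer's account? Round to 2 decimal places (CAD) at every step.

Buyer's account: CAD 17572.04

EXW: the seller makes goods available at their premises; the buyer bears all onward costs.
Seller's account: goods 49576.50 = 49576.50
Buyer's account: inland to port 768.43 + export clearance 215.54 + origin terminal 480.11 + freight 2665.29 + insurance 464.35 + destination terminal 839.84 + brokerage 413.88 + duty 9440.29 + delivery 2284.31 = 17572.04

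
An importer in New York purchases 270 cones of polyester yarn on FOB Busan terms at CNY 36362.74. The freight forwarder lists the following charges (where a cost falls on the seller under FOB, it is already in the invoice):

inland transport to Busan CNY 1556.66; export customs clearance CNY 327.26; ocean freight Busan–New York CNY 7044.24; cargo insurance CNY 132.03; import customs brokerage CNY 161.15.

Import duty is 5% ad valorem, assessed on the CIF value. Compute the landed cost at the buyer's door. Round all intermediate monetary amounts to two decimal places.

FOB: the seller bears costs until goods are on board at the origin port; the buyer bears freight, insurance and all costs thereafter.
Already in the invoice (seller's account under FOB): inland to port, export clearance — exclude.
CIF value = FOB price + freight + insurance = 36362.74 + 7044.24 + 132.03 = 43539.01
Import duty = 43539.01 × 5% = 2176.95
Buyer bears: freight 7044.24 + insurance 132.03 + brokerage 161.15 + duty 2176.95 = 9514.37
Landed cost = invoice 36362.74 + 9514.37 = 45877.11

Total landed cost: CNY 45877.11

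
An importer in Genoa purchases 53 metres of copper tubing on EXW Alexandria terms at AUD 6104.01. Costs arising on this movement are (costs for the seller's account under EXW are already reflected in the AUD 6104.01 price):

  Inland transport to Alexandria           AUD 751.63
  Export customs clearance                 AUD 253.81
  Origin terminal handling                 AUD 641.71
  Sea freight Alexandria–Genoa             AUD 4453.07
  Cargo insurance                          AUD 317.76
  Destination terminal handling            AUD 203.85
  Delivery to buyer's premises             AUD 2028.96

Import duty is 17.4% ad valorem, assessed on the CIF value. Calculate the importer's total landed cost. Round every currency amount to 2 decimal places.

Total landed cost: AUD 16933.63

EXW: the seller makes goods available at their premises; the buyer bears all onward costs.
CIF value = EXW price + inland to port + export clearance + origin terminal + freight + insurance = 6104.01 + 751.63 + 253.81 + 641.71 + 4453.07 + 317.76 = 12521.99
Import duty = 12521.99 × 17.4% = 2178.83
Buyer bears: inland to port 751.63 + export clearance 253.81 + origin terminal 641.71 + freight 4453.07 + insurance 317.76 + destination terminal 203.85 + delivery 2028.96 + duty 2178.83 = 10829.62
Landed cost = invoice 6104.01 + 10829.62 = 16933.63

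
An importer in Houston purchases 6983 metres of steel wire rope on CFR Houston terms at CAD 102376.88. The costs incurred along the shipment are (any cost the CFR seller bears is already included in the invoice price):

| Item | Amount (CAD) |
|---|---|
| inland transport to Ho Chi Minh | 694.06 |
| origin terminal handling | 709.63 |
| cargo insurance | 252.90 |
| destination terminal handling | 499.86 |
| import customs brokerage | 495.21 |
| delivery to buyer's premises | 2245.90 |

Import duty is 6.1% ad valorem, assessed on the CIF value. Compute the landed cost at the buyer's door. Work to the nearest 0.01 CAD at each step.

CFR: the seller pays costs through ocean freight to the destination port, but not insurance.
Already in the invoice (seller's account under CFR): inland to port, origin terminal — exclude.
CIF value = CFR price + insurance = 102376.88 + 252.90 = 102629.78
Import duty = 102629.78 × 6.1% = 6260.42
Buyer bears: insurance 252.90 + destination terminal 499.86 + brokerage 495.21 + delivery 2245.90 + duty 6260.42 = 9754.29
Landed cost = invoice 102376.88 + 9754.29 = 112131.17

Total landed cost: CAD 112131.17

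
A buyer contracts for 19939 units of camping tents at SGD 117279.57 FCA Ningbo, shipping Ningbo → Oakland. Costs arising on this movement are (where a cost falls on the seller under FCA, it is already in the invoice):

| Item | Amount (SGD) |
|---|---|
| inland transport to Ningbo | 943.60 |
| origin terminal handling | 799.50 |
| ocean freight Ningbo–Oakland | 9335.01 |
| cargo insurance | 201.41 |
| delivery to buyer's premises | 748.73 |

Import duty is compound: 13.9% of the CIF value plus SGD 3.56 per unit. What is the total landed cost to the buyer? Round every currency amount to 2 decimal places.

FCA: the seller delivers export-cleared goods to the carrier; the buyer bears costs from that point.
Already in the invoice (seller's account under FCA): inland to port — exclude.
CIF value = FCA price + origin terminal + freight + insurance = 117279.57 + 799.50 + 9335.01 + 201.41 = 127615.49
Ad valorem component: 127615.49 × 13.9% = 17738.55
Specific component: 19939 × 3.56 = 70982.84
Import duty = 17738.55 + 70982.84 = 88721.39
Buyer bears: origin terminal 799.50 + freight 9335.01 + insurance 201.41 + delivery 748.73 + duty 88721.39 = 99806.04
Landed cost = invoice 117279.57 + 99806.04 = 217085.61

Total landed cost: SGD 217085.61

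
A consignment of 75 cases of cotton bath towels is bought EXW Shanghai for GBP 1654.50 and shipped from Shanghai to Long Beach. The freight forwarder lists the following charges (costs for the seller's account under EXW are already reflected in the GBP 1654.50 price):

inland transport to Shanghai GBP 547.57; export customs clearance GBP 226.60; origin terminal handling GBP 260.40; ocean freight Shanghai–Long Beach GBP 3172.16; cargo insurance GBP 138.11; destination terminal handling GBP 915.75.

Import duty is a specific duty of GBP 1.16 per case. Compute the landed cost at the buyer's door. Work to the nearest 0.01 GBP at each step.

Total landed cost: GBP 7002.09

EXW: the seller makes goods available at their premises; the buyer bears all onward costs.
CIF value = EXW price + inland to port + export clearance + origin terminal + freight + insurance = 1654.50 + 547.57 + 226.60 + 260.40 + 3172.16 + 138.11 = 5999.34
Import duty = 75 × 1.16 = 87.00
Buyer bears: inland to port 547.57 + export clearance 226.60 + origin terminal 260.40 + freight 3172.16 + insurance 138.11 + destination terminal 915.75 + duty 87.00 = 5347.59
Landed cost = invoice 1654.50 + 5347.59 = 7002.09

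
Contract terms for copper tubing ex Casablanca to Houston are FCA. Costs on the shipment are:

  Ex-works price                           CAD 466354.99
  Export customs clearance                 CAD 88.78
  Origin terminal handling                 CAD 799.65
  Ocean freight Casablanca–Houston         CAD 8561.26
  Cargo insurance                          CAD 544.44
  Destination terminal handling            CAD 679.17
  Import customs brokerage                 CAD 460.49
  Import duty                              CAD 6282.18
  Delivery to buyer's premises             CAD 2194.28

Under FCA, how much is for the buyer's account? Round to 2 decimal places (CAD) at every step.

Buyer's account: CAD 19521.47

FCA: the seller delivers export-cleared goods to the carrier; the buyer bears costs from that point.
Seller's account: goods 466354.99 + export clearance 88.78 = 466443.77
Buyer's account: origin terminal 799.65 + freight 8561.26 + insurance 544.44 + destination terminal 679.17 + brokerage 460.49 + duty 6282.18 + delivery 2194.28 = 19521.47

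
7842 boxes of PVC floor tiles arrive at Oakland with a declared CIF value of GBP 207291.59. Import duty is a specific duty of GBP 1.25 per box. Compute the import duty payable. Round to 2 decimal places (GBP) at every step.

Import duty: GBP 9802.50

Import duty = 7842 × 1.25 = 9802.50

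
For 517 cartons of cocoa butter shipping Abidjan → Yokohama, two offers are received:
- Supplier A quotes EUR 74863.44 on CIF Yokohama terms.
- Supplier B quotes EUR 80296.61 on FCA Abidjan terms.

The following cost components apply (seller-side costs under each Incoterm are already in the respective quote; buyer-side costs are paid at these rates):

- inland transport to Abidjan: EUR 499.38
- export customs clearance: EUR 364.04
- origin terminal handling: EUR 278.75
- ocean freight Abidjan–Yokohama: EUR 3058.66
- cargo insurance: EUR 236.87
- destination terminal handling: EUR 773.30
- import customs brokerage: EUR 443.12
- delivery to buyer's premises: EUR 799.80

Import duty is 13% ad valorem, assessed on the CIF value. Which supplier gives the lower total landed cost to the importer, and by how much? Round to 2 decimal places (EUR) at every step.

Supplier A is cheaper by EUR 10178.42

Supplier A (CIF):
The CIF price already equals the CIF value: 74863.44
Import duty = 74863.44 × 13% = 9732.25
Buyer bears (A): 773.30 + 443.12 + 799.80 = 2016.22
Landed cost (A) = invoice 74863.44 + 2016.22 + duty 9732.25 = 86611.91
Supplier B (FCA):
CIF value = FCA price + origin terminal + freight + insurance = 80296.61 + 278.75 + 3058.66 + 236.87 = 83870.89
Import duty = 83870.89 × 13% = 10903.22
Buyer bears (B): 278.75 + 3058.66 + 236.87 + 773.30 + 443.12 + 799.80 = 5590.50
Landed cost (B) = invoice 80296.61 + 5590.50 + duty 10903.22 = 96790.33
Difference = |86611.91 − 96790.33| = 10178.42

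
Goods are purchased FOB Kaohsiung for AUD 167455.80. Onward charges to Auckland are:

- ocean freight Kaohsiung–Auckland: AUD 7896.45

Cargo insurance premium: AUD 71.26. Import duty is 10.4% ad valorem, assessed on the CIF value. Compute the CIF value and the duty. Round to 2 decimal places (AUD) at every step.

CIF = FOB price + freight + insurance
CIF = 167455.80 + 7896.45 + 71.26 = 175423.51
Import duty = 175423.51 × 10.4% = 18244.05

CIF value: AUD 175423.51; import duty: AUD 18244.05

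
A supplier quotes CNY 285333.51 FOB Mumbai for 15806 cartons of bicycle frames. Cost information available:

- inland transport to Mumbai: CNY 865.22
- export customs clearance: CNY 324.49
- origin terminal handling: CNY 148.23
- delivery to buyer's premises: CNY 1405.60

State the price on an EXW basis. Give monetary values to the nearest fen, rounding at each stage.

EXW price: CNY 283995.57

Not relevant to the conversion: delivery — on the buyer under both terms; not part of either seller's price.
From FOB to EXW, the seller no longer bears: inland to port, export clearance, origin terminal.
EXW price = 285333.51 − 865.22 − 324.49 − 148.23 = 283995.57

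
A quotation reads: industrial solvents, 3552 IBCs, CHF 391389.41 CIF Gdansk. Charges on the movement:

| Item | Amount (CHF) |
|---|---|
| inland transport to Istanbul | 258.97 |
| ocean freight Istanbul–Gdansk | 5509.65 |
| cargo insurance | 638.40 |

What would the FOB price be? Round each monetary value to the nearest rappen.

Not relevant to the conversion: inland to port — on the seller under both CIF and FOB; already in the CIF price and stays in the FOB price.
From CIF to FOB, the seller no longer bears: freight, insurance.
FOB price = 391389.41 − 5509.65 − 638.40 = 385241.36

FOB price: CHF 385241.36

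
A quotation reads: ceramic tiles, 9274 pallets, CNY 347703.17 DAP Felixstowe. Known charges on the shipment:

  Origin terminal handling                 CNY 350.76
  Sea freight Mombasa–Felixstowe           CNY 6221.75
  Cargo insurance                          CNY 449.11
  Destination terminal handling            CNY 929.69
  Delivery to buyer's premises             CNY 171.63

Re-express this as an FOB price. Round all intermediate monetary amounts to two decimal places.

Not relevant to the conversion: origin terminal — on the seller under both DAP and FOB; already in the DAP price and stays in the FOB price.
From DAP to FOB, the seller no longer bears: freight, insurance, destination terminal, delivery.
FOB price = 347703.17 − 6221.75 − 449.11 − 929.69 − 171.63 = 339930.99

FOB price: CNY 339930.99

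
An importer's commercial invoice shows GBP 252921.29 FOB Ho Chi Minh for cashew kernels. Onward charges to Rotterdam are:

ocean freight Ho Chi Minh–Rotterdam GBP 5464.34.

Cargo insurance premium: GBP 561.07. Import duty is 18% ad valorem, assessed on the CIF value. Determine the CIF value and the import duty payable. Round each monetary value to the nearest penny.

CIF value: GBP 258946.70; import duty: GBP 46610.41

CIF = FOB price + freight + insurance
CIF = 252921.29 + 5464.34 + 561.07 = 258946.70
Import duty = 258946.70 × 18% = 46610.41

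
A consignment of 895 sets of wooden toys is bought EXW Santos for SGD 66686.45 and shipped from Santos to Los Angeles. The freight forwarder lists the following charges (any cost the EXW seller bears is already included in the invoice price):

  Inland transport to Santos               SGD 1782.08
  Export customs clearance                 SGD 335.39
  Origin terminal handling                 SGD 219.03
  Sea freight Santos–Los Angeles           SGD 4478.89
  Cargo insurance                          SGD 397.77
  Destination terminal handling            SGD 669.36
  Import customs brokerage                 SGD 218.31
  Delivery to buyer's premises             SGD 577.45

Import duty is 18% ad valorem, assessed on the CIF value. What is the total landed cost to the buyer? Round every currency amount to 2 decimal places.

EXW: the seller makes goods available at their premises; the buyer bears all onward costs.
CIF value = EXW price + inland to port + export clearance + origin terminal + freight + insurance = 66686.45 + 1782.08 + 335.39 + 219.03 + 4478.89 + 397.77 = 73899.61
Import duty = 73899.61 × 18% = 13301.93
Buyer bears: inland to port 1782.08 + export clearance 335.39 + origin terminal 219.03 + freight 4478.89 + insurance 397.77 + destination terminal 669.36 + brokerage 218.31 + delivery 577.45 + duty 13301.93 = 21980.21
Landed cost = invoice 66686.45 + 21980.21 = 88666.66

Total landed cost: SGD 88666.66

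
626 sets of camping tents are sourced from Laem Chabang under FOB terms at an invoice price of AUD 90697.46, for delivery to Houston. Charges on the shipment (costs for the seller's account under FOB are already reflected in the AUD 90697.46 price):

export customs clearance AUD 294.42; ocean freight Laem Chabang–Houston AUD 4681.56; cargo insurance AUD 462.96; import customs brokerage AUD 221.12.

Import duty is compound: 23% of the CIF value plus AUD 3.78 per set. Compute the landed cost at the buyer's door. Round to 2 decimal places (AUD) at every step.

Total landed cost: AUD 120473.04

FOB: the seller bears costs until goods are on board at the origin port; the buyer bears freight, insurance and all costs thereafter.
Already in the invoice (seller's account under FOB): export clearance — exclude.
CIF value = FOB price + freight + insurance = 90697.46 + 4681.56 + 462.96 = 95841.98
Ad valorem component: 95841.98 × 23% = 22043.66
Specific component: 626 × 3.78 = 2366.28
Import duty = 22043.66 + 2366.28 = 24409.94
Buyer bears: freight 4681.56 + insurance 462.96 + brokerage 221.12 + duty 24409.94 = 29775.58
Landed cost = invoice 90697.46 + 29775.58 = 120473.04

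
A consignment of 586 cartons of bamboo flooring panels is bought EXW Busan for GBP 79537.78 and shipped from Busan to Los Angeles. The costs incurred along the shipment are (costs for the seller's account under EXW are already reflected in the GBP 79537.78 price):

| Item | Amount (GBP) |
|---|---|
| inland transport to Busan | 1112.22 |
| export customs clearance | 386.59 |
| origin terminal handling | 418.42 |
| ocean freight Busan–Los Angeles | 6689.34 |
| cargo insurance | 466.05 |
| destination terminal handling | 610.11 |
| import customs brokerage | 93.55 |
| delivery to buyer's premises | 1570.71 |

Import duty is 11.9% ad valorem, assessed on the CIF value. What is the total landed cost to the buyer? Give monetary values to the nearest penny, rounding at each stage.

Total landed cost: GBP 101429.41

EXW: the seller makes goods available at their premises; the buyer bears all onward costs.
CIF value = EXW price + inland to port + export clearance + origin terminal + freight + insurance = 79537.78 + 1112.22 + 386.59 + 418.42 + 6689.34 + 466.05 = 88610.40
Import duty = 88610.40 × 11.9% = 10544.64
Buyer bears: inland to port 1112.22 + export clearance 386.59 + origin terminal 418.42 + freight 6689.34 + insurance 466.05 + destination terminal 610.11 + brokerage 93.55 + delivery 1570.71 + duty 10544.64 = 21891.63
Landed cost = invoice 79537.78 + 21891.63 = 101429.41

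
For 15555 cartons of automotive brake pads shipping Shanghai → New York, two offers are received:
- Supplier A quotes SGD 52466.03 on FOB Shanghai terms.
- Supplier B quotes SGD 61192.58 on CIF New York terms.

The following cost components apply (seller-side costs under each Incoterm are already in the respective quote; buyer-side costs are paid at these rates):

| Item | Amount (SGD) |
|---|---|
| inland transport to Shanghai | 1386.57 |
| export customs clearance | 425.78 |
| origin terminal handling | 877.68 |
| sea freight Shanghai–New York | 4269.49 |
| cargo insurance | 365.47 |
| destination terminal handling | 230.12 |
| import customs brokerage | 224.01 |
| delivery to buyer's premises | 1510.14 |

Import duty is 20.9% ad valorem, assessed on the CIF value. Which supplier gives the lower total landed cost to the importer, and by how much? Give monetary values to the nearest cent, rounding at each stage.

Supplier A is cheaper by SGD 4946.73

Supplier A (FOB):
CIF value = FOB price + freight + insurance = 52466.03 + 4269.49 + 365.47 = 57100.99
Import duty = 57100.99 × 20.9% = 11934.11
Buyer bears (A): 4269.49 + 365.47 + 230.12 + 224.01 + 1510.14 = 6599.23
Landed cost (A) = invoice 52466.03 + 6599.23 + duty 11934.11 = 70999.37
Supplier B (CIF):
The CIF price already equals the CIF value: 61192.58
Import duty = 61192.58 × 20.9% = 12789.25
Buyer bears (B): 230.12 + 224.01 + 1510.14 = 1964.27
Landed cost (B) = invoice 61192.58 + 1964.27 + duty 12789.25 = 75946.10
Difference = |70999.37 − 75946.10| = 4946.73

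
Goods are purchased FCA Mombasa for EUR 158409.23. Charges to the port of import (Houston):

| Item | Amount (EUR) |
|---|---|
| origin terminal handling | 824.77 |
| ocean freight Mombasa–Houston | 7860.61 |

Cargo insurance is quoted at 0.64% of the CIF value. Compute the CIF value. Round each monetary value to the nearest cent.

CIF value: EUR 168170.90

Let C be the CIF value. C = FCA price + pre-shipment costs + freight + 0.64% × C
C − 0.64% × C = 158409.23 + 824.77 + 7860.61
0.9936 × C = 167094.61
C = 167094.61 / 0.9936 = 168170.90
Insurance premium = 0.64% × 168170.90 = 1076.29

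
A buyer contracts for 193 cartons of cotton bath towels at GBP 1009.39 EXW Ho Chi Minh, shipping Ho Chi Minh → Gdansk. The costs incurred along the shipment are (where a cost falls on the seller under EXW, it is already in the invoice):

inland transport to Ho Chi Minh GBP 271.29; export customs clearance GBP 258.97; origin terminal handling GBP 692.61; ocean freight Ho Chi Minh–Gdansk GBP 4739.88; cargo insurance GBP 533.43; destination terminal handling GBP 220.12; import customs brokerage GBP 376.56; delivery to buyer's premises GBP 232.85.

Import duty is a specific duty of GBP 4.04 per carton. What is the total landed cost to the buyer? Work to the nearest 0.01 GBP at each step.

Total landed cost: GBP 9114.82

EXW: the seller makes goods available at their premises; the buyer bears all onward costs.
CIF value = EXW price + inland to port + export clearance + origin terminal + freight + insurance = 1009.39 + 271.29 + 258.97 + 692.61 + 4739.88 + 533.43 = 7505.57
Import duty = 193 × 4.04 = 779.72
Buyer bears: inland to port 271.29 + export clearance 258.97 + origin terminal 692.61 + freight 4739.88 + insurance 533.43 + destination terminal 220.12 + brokerage 376.56 + delivery 232.85 + duty 779.72 = 8105.43
Landed cost = invoice 1009.39 + 8105.43 = 9114.82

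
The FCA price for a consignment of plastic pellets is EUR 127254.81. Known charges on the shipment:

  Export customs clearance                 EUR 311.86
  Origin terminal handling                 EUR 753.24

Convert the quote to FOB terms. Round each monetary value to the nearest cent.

FOB price: EUR 128008.05

Not relevant to the conversion: export clearance — on the seller under both FCA and FOB; already in the FCA price and stays in the FOB price.
From FCA to FOB, the seller additionally bears: origin terminal.
FOB price = 127254.81 + 753.24 = 128008.05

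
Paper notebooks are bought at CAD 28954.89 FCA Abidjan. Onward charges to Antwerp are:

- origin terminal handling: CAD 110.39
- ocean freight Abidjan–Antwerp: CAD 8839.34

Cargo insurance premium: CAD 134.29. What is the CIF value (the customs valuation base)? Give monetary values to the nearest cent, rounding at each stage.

CIF = FCA price + pre-shipment costs + freight + insurance
CIF = 28954.89 + 110.39 + 8839.34 + 134.29 = 38038.91

CIF value: CAD 38038.91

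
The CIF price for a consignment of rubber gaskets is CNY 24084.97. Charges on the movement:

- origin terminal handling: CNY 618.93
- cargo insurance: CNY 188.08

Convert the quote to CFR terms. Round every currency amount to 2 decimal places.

Not relevant to the conversion: origin terminal — on the seller under both CIF and CFR; already in the CIF price and stays in the CFR price.
From CIF to CFR, the seller no longer bears: insurance.
CFR price = 24084.97 − 188.08 = 23896.89

CFR price: CNY 23896.89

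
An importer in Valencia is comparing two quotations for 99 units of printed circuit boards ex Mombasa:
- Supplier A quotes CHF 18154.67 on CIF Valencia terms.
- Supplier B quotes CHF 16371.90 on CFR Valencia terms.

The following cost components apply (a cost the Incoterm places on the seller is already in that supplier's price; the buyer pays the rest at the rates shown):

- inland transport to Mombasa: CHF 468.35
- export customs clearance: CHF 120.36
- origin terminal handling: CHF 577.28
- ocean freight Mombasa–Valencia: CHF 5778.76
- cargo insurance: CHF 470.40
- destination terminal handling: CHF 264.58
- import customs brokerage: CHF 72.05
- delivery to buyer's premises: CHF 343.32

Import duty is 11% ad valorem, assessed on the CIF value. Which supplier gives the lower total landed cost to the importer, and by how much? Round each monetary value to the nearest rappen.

Supplier B is cheaper by CHF 1456.73

Supplier A (CIF):
The CIF price already equals the CIF value: 18154.67
Import duty = 18154.67 × 11% = 1997.01
Buyer bears (A): 264.58 + 72.05 + 343.32 = 679.95
Landed cost (A) = invoice 18154.67 + 679.95 + duty 1997.01 = 20831.63
Supplier B (CFR):
CIF value = CFR price + insurance = 16371.90 + 470.40 = 16842.30
Import duty = 16842.30 × 11% = 1852.65
Buyer bears (B): 470.40 + 264.58 + 72.05 + 343.32 = 1150.35
Landed cost (B) = invoice 16371.90 + 1150.35 + duty 1852.65 = 19374.90
Difference = |20831.63 − 19374.90| = 1456.73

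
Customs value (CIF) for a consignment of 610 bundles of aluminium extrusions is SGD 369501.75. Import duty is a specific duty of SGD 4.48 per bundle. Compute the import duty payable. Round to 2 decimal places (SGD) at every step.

Import duty = 610 × 4.48 = 2732.80

Import duty: SGD 2732.80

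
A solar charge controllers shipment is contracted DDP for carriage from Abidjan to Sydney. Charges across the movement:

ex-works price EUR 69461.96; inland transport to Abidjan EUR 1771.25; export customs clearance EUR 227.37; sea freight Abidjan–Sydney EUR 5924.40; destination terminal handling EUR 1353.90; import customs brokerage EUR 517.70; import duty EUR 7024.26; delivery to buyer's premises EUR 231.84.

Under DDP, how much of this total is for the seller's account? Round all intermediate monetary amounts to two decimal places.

Seller's account: EUR 86512.68

DDP: the seller bears all costs including import duty.
Seller's account: goods 69461.96 + inland to port 1771.25 + export clearance 227.37 + freight 5924.40 + destination terminal 1353.90 + brokerage 517.70 + duty 7024.26 + delivery 231.84 = 86512.68
Buyer's account: 0.00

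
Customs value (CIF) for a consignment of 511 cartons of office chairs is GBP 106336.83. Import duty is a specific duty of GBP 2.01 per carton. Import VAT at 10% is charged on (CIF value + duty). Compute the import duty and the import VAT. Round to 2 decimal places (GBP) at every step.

Import duty = 511 × 2.01 = 1027.11
VAT base = CIF + duty = 106336.83 + 1027.11 = 107363.94
Import VAT = 107363.94 × 10% = 10736.39

Import duty: GBP 1027.11; import VAT: GBP 10736.39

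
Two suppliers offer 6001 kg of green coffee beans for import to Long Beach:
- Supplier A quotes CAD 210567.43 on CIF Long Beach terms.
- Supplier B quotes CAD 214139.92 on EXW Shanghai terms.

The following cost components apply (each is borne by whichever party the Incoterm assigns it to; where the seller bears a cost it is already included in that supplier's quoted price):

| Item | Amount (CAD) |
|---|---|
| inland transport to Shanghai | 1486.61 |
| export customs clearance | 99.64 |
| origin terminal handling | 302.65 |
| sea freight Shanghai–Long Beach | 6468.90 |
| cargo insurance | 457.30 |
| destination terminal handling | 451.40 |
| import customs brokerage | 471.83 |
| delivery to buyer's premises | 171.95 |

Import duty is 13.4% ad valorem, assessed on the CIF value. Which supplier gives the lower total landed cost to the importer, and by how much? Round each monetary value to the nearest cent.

Supplier A (CIF):
The CIF price already equals the CIF value: 210567.43
Import duty = 210567.43 × 13.4% = 28216.04
Buyer bears (A): 451.40 + 471.83 + 171.95 = 1095.18
Landed cost (A) = invoice 210567.43 + 1095.18 + duty 28216.04 = 239878.65
Supplier B (EXW):
CIF value = EXW price + inland to port + export clearance + origin terminal + freight + insurance = 214139.92 + 1486.61 + 99.64 + 302.65 + 6468.90 + 457.30 = 222955.02
Import duty = 222955.02 × 13.4% = 29875.97
Buyer bears (B): 1486.61 + 99.64 + 302.65 + 6468.90 + 457.30 + 451.40 + 471.83 + 171.95 = 9910.28
Landed cost (B) = invoice 214139.92 + 9910.28 + duty 29875.97 = 253926.17
Difference = |239878.65 − 253926.17| = 14047.52

Supplier A is cheaper by CAD 14047.52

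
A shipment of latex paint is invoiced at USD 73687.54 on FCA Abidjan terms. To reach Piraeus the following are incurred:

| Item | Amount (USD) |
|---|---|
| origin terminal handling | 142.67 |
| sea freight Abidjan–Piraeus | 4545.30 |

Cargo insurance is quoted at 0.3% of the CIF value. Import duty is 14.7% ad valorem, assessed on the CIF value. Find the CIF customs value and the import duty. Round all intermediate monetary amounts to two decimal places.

CIF value: USD 78611.34; import duty: USD 11555.87

Let C be the CIF value. C = FCA price + pre-shipment costs + freight + 0.3% × C
C − 0.3% × C = 73687.54 + 142.67 + 4545.30
0.997 × C = 78375.51
C = 78375.51 / 0.997 = 78611.34
Insurance premium = 0.3% × 78611.34 = 235.83
Import duty = 78611.34 × 14.7% = 11555.87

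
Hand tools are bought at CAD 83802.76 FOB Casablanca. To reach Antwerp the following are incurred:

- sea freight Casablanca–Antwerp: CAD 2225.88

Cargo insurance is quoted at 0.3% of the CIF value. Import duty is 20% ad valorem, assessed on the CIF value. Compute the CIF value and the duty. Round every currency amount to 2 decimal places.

Let C be the CIF value. C = FOB price + freight + 0.3% × C
C − 0.3% × C = 83802.76 + 2225.88
0.997 × C = 86028.64
C = 86028.64 / 0.997 = 86287.50
Insurance premium = 0.3% × 86287.50 = 258.86
Import duty = 86287.50 × 20% = 17257.50

CIF value: CAD 86287.50; import duty: CAD 17257.50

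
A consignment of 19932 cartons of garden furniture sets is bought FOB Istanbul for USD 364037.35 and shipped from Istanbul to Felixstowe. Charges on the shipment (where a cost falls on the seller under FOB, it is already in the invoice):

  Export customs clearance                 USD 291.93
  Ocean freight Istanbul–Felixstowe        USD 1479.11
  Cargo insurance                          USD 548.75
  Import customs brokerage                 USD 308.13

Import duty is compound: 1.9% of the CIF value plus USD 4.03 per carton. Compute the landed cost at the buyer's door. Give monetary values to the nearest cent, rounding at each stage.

FOB: the seller bears costs until goods are on board at the origin port; the buyer bears freight, insurance and all costs thereafter.
Already in the invoice (seller's account under FOB): export clearance — exclude.
CIF value = FOB price + freight + insurance = 364037.35 + 1479.11 + 548.75 = 366065.21
Ad valorem component: 366065.21 × 1.9% = 6955.24
Specific component: 19932 × 4.03 = 80325.96
Import duty = 6955.24 + 80325.96 = 87281.20
Buyer bears: freight 1479.11 + insurance 548.75 + brokerage 308.13 + duty 87281.20 = 89617.19
Landed cost = invoice 364037.35 + 89617.19 = 453654.54

Total landed cost: USD 453654.54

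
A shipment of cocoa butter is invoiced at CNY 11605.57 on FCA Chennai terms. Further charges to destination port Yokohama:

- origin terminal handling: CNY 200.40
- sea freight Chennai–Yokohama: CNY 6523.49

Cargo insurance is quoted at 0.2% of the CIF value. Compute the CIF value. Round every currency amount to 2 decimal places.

Let C be the CIF value. C = FCA price + pre-shipment costs + freight + 0.2% × C
C − 0.2% × C = 11605.57 + 200.40 + 6523.49
0.998 × C = 18329.46
C = 18329.46 / 0.998 = 18366.19
Insurance premium = 0.2% × 18366.19 = 36.73

CIF value: CNY 18366.19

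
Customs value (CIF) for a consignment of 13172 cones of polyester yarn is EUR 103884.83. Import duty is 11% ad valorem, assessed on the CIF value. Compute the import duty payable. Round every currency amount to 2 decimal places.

Import duty: EUR 11427.33

Import duty = 103884.83 × 11% = 11427.33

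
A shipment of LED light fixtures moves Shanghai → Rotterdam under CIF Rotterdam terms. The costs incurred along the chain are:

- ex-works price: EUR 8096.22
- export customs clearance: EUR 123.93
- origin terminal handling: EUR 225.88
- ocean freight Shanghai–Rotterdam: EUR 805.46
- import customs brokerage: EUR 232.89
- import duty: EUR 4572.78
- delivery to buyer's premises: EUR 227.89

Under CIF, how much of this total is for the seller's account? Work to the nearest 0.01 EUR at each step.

Seller's account: EUR 9251.49

CIF: the seller pays costs through ocean freight and marine insurance to the destination port.
Seller's account: goods 8096.22 + export clearance 123.93 + origin terminal 225.88 + freight 805.46 = 9251.49
Buyer's account: brokerage 232.89 + duty 4572.78 + delivery 227.89 = 5033.56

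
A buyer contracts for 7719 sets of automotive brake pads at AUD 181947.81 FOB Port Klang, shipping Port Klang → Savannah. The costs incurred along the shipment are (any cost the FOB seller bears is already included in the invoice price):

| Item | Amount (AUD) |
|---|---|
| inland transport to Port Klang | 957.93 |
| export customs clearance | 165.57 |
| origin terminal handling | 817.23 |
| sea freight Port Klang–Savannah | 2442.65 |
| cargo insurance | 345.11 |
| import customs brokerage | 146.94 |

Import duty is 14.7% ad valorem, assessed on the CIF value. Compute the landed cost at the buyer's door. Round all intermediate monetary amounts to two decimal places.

FOB: the seller bears costs until goods are on board at the origin port; the buyer bears freight, insurance and all costs thereafter.
Already in the invoice (seller's account under FOB): inland to port, export clearance, origin terminal — exclude.
CIF value = FOB price + freight + insurance = 181947.81 + 2442.65 + 345.11 = 184735.57
Import duty = 184735.57 × 14.7% = 27156.13
Buyer bears: freight 2442.65 + insurance 345.11 + brokerage 146.94 + duty 27156.13 = 30090.83
Landed cost = invoice 181947.81 + 30090.83 = 212038.64

Total landed cost: AUD 212038.64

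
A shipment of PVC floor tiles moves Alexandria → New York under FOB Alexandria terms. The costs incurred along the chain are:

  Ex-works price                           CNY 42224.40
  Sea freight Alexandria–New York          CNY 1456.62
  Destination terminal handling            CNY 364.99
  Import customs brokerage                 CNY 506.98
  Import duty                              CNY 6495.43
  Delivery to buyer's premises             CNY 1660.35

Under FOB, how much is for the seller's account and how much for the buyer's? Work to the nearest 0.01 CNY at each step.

FOB: the seller bears costs until goods are on board at the origin port; the buyer bears freight, insurance and all costs thereafter.
Seller's account: goods 42224.40 = 42224.40
Buyer's account: freight 1456.62 + destination terminal 364.99 + brokerage 506.98 + duty 6495.43 + delivery 1660.35 = 10484.37

Seller: CNY 42224.40; buyer: CNY 10484.37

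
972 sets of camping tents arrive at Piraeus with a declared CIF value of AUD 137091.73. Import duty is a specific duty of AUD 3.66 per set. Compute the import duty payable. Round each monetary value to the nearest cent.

Import duty: AUD 3557.52

Import duty = 972 × 3.66 = 3557.52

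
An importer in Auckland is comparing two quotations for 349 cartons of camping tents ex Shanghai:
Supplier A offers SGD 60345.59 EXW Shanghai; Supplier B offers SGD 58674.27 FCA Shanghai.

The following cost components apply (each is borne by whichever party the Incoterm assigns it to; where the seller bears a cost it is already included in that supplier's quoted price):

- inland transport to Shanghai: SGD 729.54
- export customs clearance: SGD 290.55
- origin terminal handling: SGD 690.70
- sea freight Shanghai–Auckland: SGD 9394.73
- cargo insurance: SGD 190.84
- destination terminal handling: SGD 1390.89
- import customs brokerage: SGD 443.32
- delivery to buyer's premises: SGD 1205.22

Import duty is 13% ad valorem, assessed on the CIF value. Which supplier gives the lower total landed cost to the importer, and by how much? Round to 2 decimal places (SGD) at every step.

Supplier B is cheaper by SGD 3041.29

Supplier A (EXW):
CIF value = EXW price + inland to port + export clearance + origin terminal + freight + insurance = 60345.59 + 729.54 + 290.55 + 690.70 + 9394.73 + 190.84 = 71641.95
Import duty = 71641.95 × 13% = 9313.45
Buyer bears (A): 729.54 + 290.55 + 690.70 + 9394.73 + 190.84 + 1390.89 + 443.32 + 1205.22 = 14335.79
Landed cost (A) = invoice 60345.59 + 14335.79 + duty 9313.45 = 83994.83
Supplier B (FCA):
CIF value = FCA price + origin terminal + freight + insurance = 58674.27 + 690.70 + 9394.73 + 190.84 = 68950.54
Import duty = 68950.54 × 13% = 8963.57
Buyer bears (B): 690.70 + 9394.73 + 190.84 + 1390.89 + 443.32 + 1205.22 = 13315.70
Landed cost (B) = invoice 58674.27 + 13315.70 + duty 8963.57 = 80953.54
Difference = |83994.83 − 80953.54| = 3041.29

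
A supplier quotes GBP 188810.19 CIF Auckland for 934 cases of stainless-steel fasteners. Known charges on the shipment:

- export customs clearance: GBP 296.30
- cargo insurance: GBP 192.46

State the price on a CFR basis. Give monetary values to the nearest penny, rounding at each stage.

CFR price: GBP 188617.73

Not relevant to the conversion: export clearance — on the seller under both CIF and CFR; already in the CIF price and stays in the CFR price.
From CIF to CFR, the seller no longer bears: insurance.
CFR price = 188810.19 − 192.46 = 188617.73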